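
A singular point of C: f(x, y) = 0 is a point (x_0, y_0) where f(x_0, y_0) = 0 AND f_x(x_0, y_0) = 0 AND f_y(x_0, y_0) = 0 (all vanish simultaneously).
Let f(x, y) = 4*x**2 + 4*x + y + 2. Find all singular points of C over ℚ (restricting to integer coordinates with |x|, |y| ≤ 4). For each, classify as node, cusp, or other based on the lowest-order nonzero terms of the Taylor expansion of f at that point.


No singular points in the scanned grid; C is smooth there.

Compute partial derivatives:
  f_x = 8*x + 4.
  f_y = 1.
f_y = 1 is a nonzero constant, so f_y never vanishes: no point (x, y) can satisfy f = f_x = f_y = 0. In particular no (x, y) ∈ {−4, ..., 4}² is singular; the curve is smooth.


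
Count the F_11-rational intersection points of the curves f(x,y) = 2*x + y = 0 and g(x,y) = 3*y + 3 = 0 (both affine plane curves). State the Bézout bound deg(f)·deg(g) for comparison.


Common zeros: {(6, 10)}; count = 1; Bézout bound = 1.

deg(f) = 1, deg(g) = 1, so Bézout bound = 1.
Scan x ∈ F_11. For each x, list the y ∈ F_11 with f(x, y) ≡ 0 and those with g(x, y) ≡ 0 (mod 11); the common zeros in that column are the intersection.
  x = 0: f ≡ 0 at y ∈ {0}; g ≡ 0 at y ∈ {10}; common: ∅.
  x = 1: f ≡ 0 at y ∈ {9}; g ≡ 0 at y ∈ {10}; common: ∅.
  x = 2: f ≡ 0 at y ∈ {7}; g ≡ 0 at y ∈ {10}; common: ∅.
  x = 3: f ≡ 0 at y ∈ {5}; g ≡ 0 at y ∈ {10}; common: ∅.
  x = 4: f ≡ 0 at y ∈ {3}; g ≡ 0 at y ∈ {10}; common: ∅.
  x = 5: f ≡ 0 at y ∈ {1}; g ≡ 0 at y ∈ {10}; common: ∅.
  x = 6: f ≡ 0 at y ∈ {10}; g ≡ 0 at y ∈ {10}; common: {10}.
  x = 7: f ≡ 0 at y ∈ {8}; g ≡ 0 at y ∈ {10}; common: ∅.
  x = 8: f ≡ 0 at y ∈ {6}; g ≡ 0 at y ∈ {10}; common: ∅.
  x = 9: f ≡ 0 at y ∈ {4}; g ≡ 0 at y ∈ {10}; common: ∅.
  x = 10: f ≡ 0 at y ∈ {2}; g ≡ 0 at y ∈ {10}; common: ∅.
Collecting: common zeros = {(6, 10)}, so the count is 1.
Comparison with the Bézout bound: 1 ≤ 1 = deg(f)·deg(g), as expected for curves with no common component (the bound is attained).


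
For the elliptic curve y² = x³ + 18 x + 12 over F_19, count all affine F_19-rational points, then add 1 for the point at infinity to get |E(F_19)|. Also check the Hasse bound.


Affine points = {(3, 6), (3, 13), (7, 5), (7, 14), (13, 7), (13, 12), (14, 5), (14, 14), (15, 3), (15, 16), (16, 8), (16, 11), (17, 5), (17, 14)}; affine count = 14; |E(F_19)| = 15.

Discriminant check: Δ ∝ 4a³ + 27b² = 4·18³ + 27·12² = 4·5832 + 27·144 ≡ 8 (mod 19). Nonzero ⇒ E is nonsingular.
For each x ∈ F_19, compute rhs = x³ + 18·x + 12 mod 19, then count y ∈ F_19 with y² ≡ rhs.
  x = 0: rhs = 12, matching y values: none (0 points).
  x = 1: rhs = 12, matching y values: none (0 points).
  x = 2: rhs = 18, matching y values: none (0 points).
  x = 3: rhs = 17, matching y values: 6, 13 (2 points).
  x = 4: rhs = 15, matching y values: none (0 points).
  x = 5: rhs = 18, matching y values: none (0 points).
  x = 6: rhs = 13, matching y values: none (0 points).
  x = 7: rhs = 6, matching y values: 5, 14 (2 points).
  x = 8: rhs = 3, matching y values: none (0 points).
  x = 9: rhs = 10, matching y values: none (0 points).
  x = 10: rhs = 14, matching y values: none (0 points).
  x = 11: rhs = 2, matching y values: none (0 points).
  x = 12: rhs = 18, matching y values: none (0 points).
  x = 13: rhs = 11, matching y values: 7, 12 (2 points).
  x = 14: rhs = 6, matching y values: 5, 14 (2 points).
  x = 15: rhs = 9, matching y values: 3, 16 (2 points).
  x = 16: rhs = 7, matching y values: 8, 11 (2 points).
  x = 17: rhs = 6, matching y values: 5, 14 (2 points).
  x = 18: rhs = 12, matching y values: none (0 points).
Total affine count: 14.
Full point count |E(F_19)| = 14 + 1 = 15.
Hasse bound: |15 − (19+1)| = |-5| = 5 ≤ 2√19 ≈ 8.7178 ✓.


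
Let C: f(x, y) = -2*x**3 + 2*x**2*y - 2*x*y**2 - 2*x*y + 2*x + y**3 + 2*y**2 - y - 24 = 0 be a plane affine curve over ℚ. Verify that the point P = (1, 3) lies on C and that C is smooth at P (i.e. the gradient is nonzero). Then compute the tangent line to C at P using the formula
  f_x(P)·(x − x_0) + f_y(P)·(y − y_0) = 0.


Tangent line at P: -16*x + 26*y - 62 = 0.

Step 1: f(1, 3) = 0, so P lies on C.
Step 2: partial derivatives
  f_x(x, y) = -6*x**2 + 4*x*y - 2*y**2 - 2*y + 2, f_y(x, y) = 2*x**2 - 4*x*y - 2*x + 3*y**2 + 4*y - 1.
  f_x(P) = -16, f_y(P) = 26 (gradient nonzero, so P is smooth).
Step 3: tangent line at P: -16·(x − 1) + 26·(y − 3) = 0.
Expanding: -16*x + 26*y - 62 = 0.


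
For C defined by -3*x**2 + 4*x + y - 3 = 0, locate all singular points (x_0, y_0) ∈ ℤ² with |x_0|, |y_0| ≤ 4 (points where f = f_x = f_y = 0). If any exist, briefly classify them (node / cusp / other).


No singular points in the scanned grid; C is smooth there.

Compute partial derivatives:
  f_x = 4 - 6*x.
  f_y = 1.
f_y = 1 is a nonzero constant, so f_y never vanishes: no point (x, y) can satisfy f = f_x = f_y = 0. In particular no (x, y) ∈ {−4, ..., 4}² is singular; the curve is smooth.


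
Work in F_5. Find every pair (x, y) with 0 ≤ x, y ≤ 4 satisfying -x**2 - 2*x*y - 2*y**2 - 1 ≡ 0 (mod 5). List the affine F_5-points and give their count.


Affine F_5-points: {(2, 0), (2, 3), (3, 0), (3, 2)}; count = 4.

For each of the 25 pairs (x, y) ∈ F_5², evaluate f(x, y) mod 5. Record the zeros.
  x = 0: [0↦4, 1↦2, 2↦1, 3↦1, 4↦2]  zeros at y ∈ ∅
  x = 1: [0↦3, 1↦4, 2↦1, 3↦4, 4↦3]  zeros at y ∈ ∅
  x = 2: [0↦0, 1↦4, 2↦4, 3↦0, 4↦2]  zeros at y ∈ {0, 3}
  x = 3: [0↦0, 1↦2, 2↦0, 3↦4, 4↦4]  zeros at y ∈ {0, 2}
  x = 4: [0↦3, 1↦3, 2↦4, 3↦1, 4↦4]  zeros at y ∈ ∅
Collecting zeros: affine points = {(2, 0), (2, 3), (3, 0), (3, 2)}.
Total count |C(F_5)_aff| = 4.


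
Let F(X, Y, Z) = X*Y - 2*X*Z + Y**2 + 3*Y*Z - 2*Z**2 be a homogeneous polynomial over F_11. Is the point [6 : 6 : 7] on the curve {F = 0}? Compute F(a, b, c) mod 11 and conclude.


F(6,6,7) ≡ 5 (mod 11); P is NOT on the curve.

Evaluate F(6, 6, 7) term-by-term (mod 11).
  X*Y ↦ 1·6·6·1 = 36
  -2*X*Z ↦ -2·6·1·7 = -84
  Y**2 ↦ 1·1·36·1 = 36
  3*Y*Z ↦ 3·1·6·7 = 126
  -2*Z**2 ↦ -2·1·1·49 = -98
Sum: F(6, 6, 7) = (36) + (-84) + (36) + (126) + (-98) = 16.
Reducing mod 11: 16 ≡ 5 (mod 11).
Since F(a, b, c) ≡ 5 ≠ 0 (mod 11), P does NOT lie on the curve.


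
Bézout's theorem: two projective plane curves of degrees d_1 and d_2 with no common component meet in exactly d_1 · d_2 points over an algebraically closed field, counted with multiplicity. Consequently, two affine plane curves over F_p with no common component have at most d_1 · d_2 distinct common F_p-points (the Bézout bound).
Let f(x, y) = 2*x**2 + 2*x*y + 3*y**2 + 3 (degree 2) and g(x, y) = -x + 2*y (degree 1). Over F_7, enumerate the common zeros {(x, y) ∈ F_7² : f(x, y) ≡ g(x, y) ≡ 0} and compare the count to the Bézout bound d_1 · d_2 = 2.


Common zeros: {(3, 5), (4, 2)}; count = 2; Bézout bound = 2.

deg(f) = 2, deg(g) = 1, so Bézout bound = 2.
Scan x ∈ F_7. For each x, list the y ∈ F_7 with f(x, y) ≡ 0 and those with g(x, y) ≡ 0 (mod 7); the common zeros in that column are the intersection.
  x = 0: f ≡ 0 at y ∈ ∅; g ≡ 0 at y ∈ {0}; common: ∅.
  x = 1: f ≡ 0 at y ∈ {2}; g ≡ 0 at y ∈ {4}; common: ∅.
  x = 2: f ≡ 0 at y ∈ ∅; g ≡ 0 at y ∈ {1}; common: ∅.
  x = 3: f ≡ 0 at y ∈ {0, 5}; g ≡ 0 at y ∈ {5}; common: {5}.
  x = 4: f ≡ 0 at y ∈ {0, 2}; g ≡ 0 at y ∈ {2}; common: {2}.
  x = 5: f ≡ 0 at y ∈ ∅; g ≡ 0 at y ∈ {6}; common: ∅.
  x = 6: f ≡ 0 at y ∈ {5}; g ≡ 0 at y ∈ {3}; common: ∅.
Collecting: common zeros = {(3, 5), (4, 2)}, so the count is 2.
Comparison with the Bézout bound: 2 ≤ 2 = deg(f)·deg(g), as expected for curves with no common component (the bound is attained).


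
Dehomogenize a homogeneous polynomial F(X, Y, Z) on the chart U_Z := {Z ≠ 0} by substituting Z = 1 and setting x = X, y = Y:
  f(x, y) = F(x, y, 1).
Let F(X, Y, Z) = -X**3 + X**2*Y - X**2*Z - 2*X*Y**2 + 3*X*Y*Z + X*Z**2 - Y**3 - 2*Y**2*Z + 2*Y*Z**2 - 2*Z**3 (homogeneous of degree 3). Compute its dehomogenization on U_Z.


f(x, y) = -x**3 + x**2*y - x**2 - 2*x*y**2 + 3*x*y + x - y**3 - 2*y**2 + 2*y - 2

On U_Z we set Z = 1. Each monomial c·X^i·Y^j·Z^k in F becomes c·x^i·y^j·1^k = c·x^i·y^j.
Substituting Z = 1: F(X, Y, 1) = -x**3 + x**2*y - x**2 - 2*x*y**2 + 3*x*y + x - y**3 - 2*y**2 + 2*y - 2.
Note: deg(f) ≤ deg(F) = 3; strict inequality happens when F is divisible by Z (lost terms).


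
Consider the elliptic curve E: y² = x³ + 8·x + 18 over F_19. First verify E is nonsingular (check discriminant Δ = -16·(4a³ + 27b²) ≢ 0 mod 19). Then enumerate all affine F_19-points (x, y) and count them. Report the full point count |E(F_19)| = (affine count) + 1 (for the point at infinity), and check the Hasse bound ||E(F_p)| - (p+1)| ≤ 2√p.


Affine points = {(2, 2), (2, 17), (4, 0), (6, 4), (6, 15), (8, 9), (8, 10), (13, 1), (13, 18), (14, 9), (14, 10), (15, 6), (15, 13), (16, 9), (16, 10), (18, 3), (18, 16)}; affine count = 17; |E(F_19)| = 18.

Discriminant check: Δ ∝ 4a³ + 27b² = 4·8³ + 27·18² = 4·512 + 27·324 ≡ 4 (mod 19). Nonzero ⇒ E is nonsingular.
For each x ∈ F_19, compute rhs = x³ + 8·x + 18 mod 19, then count y ∈ F_19 with y² ≡ rhs.
  x = 0: rhs = 18, matching y values: none (0 points).
  x = 1: rhs = 8, matching y values: none (0 points).
  x = 2: rhs = 4, matching y values: 2, 17 (2 points).
  x = 3: rhs = 12, matching y values: none (0 points).
  x = 4: rhs = 0, matching y values: 0 (1 points).
  x = 5: rhs = 12, matching y values: none (0 points).
  x = 6: rhs = 16, matching y values: 4, 15 (2 points).
  x = 7: rhs = 18, matching y values: none (0 points).
  x = 8: rhs = 5, matching y values: 9, 10 (2 points).
  x = 9: rhs = 2, matching y values: none (0 points).
  x = 10: rhs = 15, matching y values: none (0 points).
  x = 11: rhs = 12, matching y values: none (0 points).
  x = 12: rhs = 18, matching y values: none (0 points).
  x = 13: rhs = 1, matching y values: 1, 18 (2 points).
  x = 14: rhs = 5, matching y values: 9, 10 (2 points).
  x = 15: rhs = 17, matching y values: 6, 13 (2 points).
  x = 16: rhs = 5, matching y values: 9, 10 (2 points).
  x = 17: rhs = 13, matching y values: none (0 points).
  x = 18: rhs = 9, matching y values: 3, 16 (2 points).
Total affine count: 17.
Full point count |E(F_19)| = 17 + 1 = 18.
Hasse bound: |18 − (19+1)| = |-2| = 2 ≤ 2√19 ≈ 8.7178 ✓.


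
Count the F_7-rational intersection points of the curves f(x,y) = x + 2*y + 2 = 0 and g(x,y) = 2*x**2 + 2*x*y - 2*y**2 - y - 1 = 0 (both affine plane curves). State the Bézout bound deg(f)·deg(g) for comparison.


Common zeros: {(2, 5), (5, 0)}; count = 2; Bézout bound = 2.

deg(f) = 1, deg(g) = 2, so Bézout bound = 2.
Scan x ∈ F_7. For each x, list the y ∈ F_7 with f(x, y) ≡ 0 and those with g(x, y) ≡ 0 (mod 7); the common zeros in that column are the intersection.
  x = 0: f ≡ 0 at y ∈ {6}; g ≡ 0 at y ∈ {5}; common: ∅.
  x = 1: f ≡ 0 at y ∈ {2}; g ≡ 0 at y ∈ {1, 3}; common: ∅.
  x = 2: f ≡ 0 at y ∈ {5}; g ≡ 0 at y ∈ {0, 5}; common: {5}.
  x = 3: f ≡ 0 at y ∈ {1}; g ≡ 0 at y ∈ {3}; common: ∅.
  x = 4: f ≡ 0 at y ∈ {4}; g ≡ 0 at y ∈ ∅; common: ∅.
  x = 5: f ≡ 0 at y ∈ {0}; g ≡ 0 at y ∈ {0, 1}; common: {0}.
  x = 6: f ≡ 0 at y ∈ {3}; g ≡ 0 at y ∈ ∅; common: ∅.
Collecting: common zeros = {(2, 5), (5, 0)}, so the count is 2.
Comparison with the Bézout bound: 2 ≤ 2 = deg(f)·deg(g), as expected for curves with no common component (the bound is attained).


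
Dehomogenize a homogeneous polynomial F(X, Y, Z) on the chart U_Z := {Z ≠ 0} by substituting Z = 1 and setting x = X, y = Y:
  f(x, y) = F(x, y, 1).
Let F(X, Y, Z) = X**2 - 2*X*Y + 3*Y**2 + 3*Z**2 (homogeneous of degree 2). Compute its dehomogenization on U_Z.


f(x, y) = x**2 - 2*x*y + 3*y**2 + 3

On U_Z we set Z = 1. Each monomial c·X^i·Y^j·Z^k in F becomes c·x^i·y^j·1^k = c·x^i·y^j.
Substituting Z = 1: F(X, Y, 1) = x**2 - 2*x*y + 3*y**2 + 3.
Note: deg(f) ≤ deg(F) = 2; strict inequality happens when F is divisible by Z (lost terms).


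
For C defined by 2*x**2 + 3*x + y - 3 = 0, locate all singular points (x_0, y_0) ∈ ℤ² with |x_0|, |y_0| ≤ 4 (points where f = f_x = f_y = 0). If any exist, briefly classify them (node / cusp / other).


No singular points in the scanned grid; C is smooth there.

Compute partial derivatives:
  f_x = 4*x + 3.
  f_y = 1.
f_y = 1 is a nonzero constant, so f_y never vanishes: no point (x, y) can satisfy f = f_x = f_y = 0. In particular no (x, y) ∈ {−4, ..., 4}² is singular; the curve is smooth.


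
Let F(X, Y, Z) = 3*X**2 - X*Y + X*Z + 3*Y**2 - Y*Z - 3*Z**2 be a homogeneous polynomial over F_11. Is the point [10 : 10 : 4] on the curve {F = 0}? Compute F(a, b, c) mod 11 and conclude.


F(10,10,4) ≡ 1 (mod 11); P is NOT on the curve.

Evaluate F(10, 10, 4) term-by-term (mod 11).
  3*X**2 ↦ 3·100·1·1 = 300
  -X*Y ↦ -1·10·10·1 = -100
  X*Z ↦ 1·10·1·4 = 40
  3*Y**2 ↦ 3·1·100·1 = 300
  -Y*Z ↦ -1·1·10·4 = -40
  -3*Z**2 ↦ -3·1·1·16 = -48
Sum: F(10, 10, 4) = (300) + (-100) + (40) + (300) + (-40) + (-48) = 452.
Reducing mod 11: 452 ≡ 1 (mod 11).
Since F(a, b, c) ≡ 1 ≠ 0 (mod 11), P does NOT lie on the curve.


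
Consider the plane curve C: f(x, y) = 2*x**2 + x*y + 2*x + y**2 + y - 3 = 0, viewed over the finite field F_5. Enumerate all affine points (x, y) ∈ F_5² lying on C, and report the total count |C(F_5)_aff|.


Affine F_5-points: {(1, 4)}; count = 1.

For each of the 25 pairs (x, y) ∈ F_5², evaluate f(x, y) mod 5. Record the zeros.
  x = 0: [0↦2, 1↦4, 2↦3, 3↦4, 4↦2]  zeros at y ∈ ∅
  x = 1: [0↦1, 1↦4, 2↦4, 3↦1, 4↦0]  zeros at y ∈ {4}
  x = 2: [0↦4, 1↦3, 2↦4, 3↦2, 4↦2]  zeros at y ∈ ∅
  x = 3: [0↦1, 1↦1, 2↦3, 3↦2, 4↦3]  zeros at y ∈ ∅
  x = 4: [0↦2, 1↦3, 2↦1, 3↦1, 4↦3]  zeros at y ∈ ∅
Collecting zeros: affine points = {(1, 4)}.
Total count |C(F_5)_aff| = 1.


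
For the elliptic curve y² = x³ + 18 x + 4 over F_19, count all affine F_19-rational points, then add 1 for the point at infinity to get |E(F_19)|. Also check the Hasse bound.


Affine points = {(0, 2), (0, 17), (1, 2), (1, 17), (3, 3), (3, 16), (4, 8), (4, 11), (6, 9), (6, 10), (7, 6), (7, 13), (10, 5), (10, 14), (14, 6), (14, 13), (15, 1), (15, 18), (17, 6), (17, 13), (18, 2), (18, 17)}; affine count = 22; |E(F_19)| = 23.

Discriminant check: Δ ∝ 4a³ + 27b² = 4·18³ + 27·4² = 4·5832 + 27·16 ≡ 10 (mod 19). Nonzero ⇒ E is nonsingular.
For each x ∈ F_19, compute rhs = x³ + 18·x + 4 mod 19, then count y ∈ F_19 with y² ≡ rhs.
  x = 0: rhs = 4, matching y values: 2, 17 (2 points).
  x = 1: rhs = 4, matching y values: 2, 17 (2 points).
  x = 2: rhs = 10, matching y values: none (0 points).
  x = 3: rhs = 9, matching y values: 3, 16 (2 points).
  x = 4: rhs = 7, matching y values: 8, 11 (2 points).
  x = 5: rhs = 10, matching y values: none (0 points).
  x = 6: rhs = 5, matching y values: 9, 10 (2 points).
  x = 7: rhs = 17, matching y values: 6, 13 (2 points).
  x = 8: rhs = 14, matching y values: none (0 points).
  x = 9: rhs = 2, matching y values: none (0 points).
  x = 10: rhs = 6, matching y values: 5, 14 (2 points).
  x = 11: rhs = 13, matching y values: none (0 points).
  x = 12: rhs = 10, matching y values: none (0 points).
  x = 13: rhs = 3, matching y values: none (0 points).
  x = 14: rhs = 17, matching y values: 6, 13 (2 points).
  x = 15: rhs = 1, matching y values: 1, 18 (2 points).
  x = 16: rhs = 18, matching y values: none (0 points).
  x = 17: rhs = 17, matching y values: 6, 13 (2 points).
  x = 18: rhs = 4, matching y values: 2, 17 (2 points).
Total affine count: 22.
Full point count |E(F_19)| = 22 + 1 = 23.
Hasse bound: |23 − (19+1)| = |3| = 3 ≤ 2√19 ≈ 8.7178 ✓.


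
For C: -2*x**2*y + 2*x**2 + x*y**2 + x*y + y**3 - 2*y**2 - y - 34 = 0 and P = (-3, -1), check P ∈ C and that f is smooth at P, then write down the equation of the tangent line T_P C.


Tangent line at P: -24*x - 9*y - 81 = 0.

Step 1: f(-3, -1) = 0, so P lies on C.
Step 2: partial derivatives
  f_x(x, y) = -4*x*y + 4*x + y**2 + y, f_y(x, y) = -2*x**2 + 2*x*y + x + 3*y**2 - 4*y - 1.
  f_x(P) = -24, f_y(P) = -9 (gradient nonzero, so P is smooth).
Step 3: tangent line at P: -24·(x − -3) + -9·(y − -1) = 0.
Expanding: -24*x - 9*y - 81 = 0.


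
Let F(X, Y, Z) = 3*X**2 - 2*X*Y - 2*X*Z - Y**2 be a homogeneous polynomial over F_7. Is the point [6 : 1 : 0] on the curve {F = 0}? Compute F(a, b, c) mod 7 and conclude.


F(6,1,0) ≡ 4 (mod 7); P is NOT on the curve.

Evaluate F(6, 1, 0) term-by-term (mod 7).
  3*X**2 ↦ 3·36·1·1 = 108
  -2*X*Y ↦ -2·6·1·1 = -12
  -2*X*Z ↦ -2·6·1·0 = 0
  -Y**2 ↦ -1·1·1·1 = -1
Sum: F(6, 1, 0) = (108) + (-12) + (0) + (-1) = 95.
Reducing mod 7: 95 ≡ 4 (mod 7).
Since F(a, b, c) ≡ 4 ≠ 0 (mod 7), P does NOT lie on the curve.


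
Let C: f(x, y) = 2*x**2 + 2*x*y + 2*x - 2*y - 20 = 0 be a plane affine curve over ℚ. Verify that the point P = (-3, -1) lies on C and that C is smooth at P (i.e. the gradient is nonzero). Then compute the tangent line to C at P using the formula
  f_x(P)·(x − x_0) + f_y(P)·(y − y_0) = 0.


Tangent line at P: -12*x - 8*y - 44 = 0.

Step 1: f(-3, -1) = 0, so P lies on C.
Step 2: partial derivatives
  f_x(x, y) = 4*x + 2*y + 2, f_y(x, y) = 2*x - 2.
  f_x(P) = -12, f_y(P) = -8 (gradient nonzero, so P is smooth).
Step 3: tangent line at P: -12·(x − -3) + -8·(y − -1) = 0.
Expanding: -12*x - 8*y - 44 = 0.


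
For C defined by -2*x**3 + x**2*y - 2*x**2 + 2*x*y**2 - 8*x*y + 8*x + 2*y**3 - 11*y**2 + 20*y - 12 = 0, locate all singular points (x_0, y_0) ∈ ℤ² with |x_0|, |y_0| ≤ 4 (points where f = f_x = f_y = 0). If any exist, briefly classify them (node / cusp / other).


Singular points: {(0, 2)}; classification: cusp.

Compute partial derivatives:
  f_x = -6*x**2 + 2*x*y - 4*x + 2*y**2 - 8*y + 8.
  f_y = x**2 + 4*x*y - 8*x + 6*y**2 - 22*y + 20.
Scan x_0 ∈ {−4, ..., 4}. For each x_0, f_y(x_0, y) is a polynomial in y; find its integer roots y ∈ {−4, ..., 4}, then test f_x and f at those candidates.
  x = -4: f_y(-4, y) = 6*y**2 - 38*y + 68; no integer root y with |y| ≤ 4.
  x = -3: f_y(-3, y) = 6*y**2 - 34*y + 53; no integer root y with |y| ≤ 4.
  x = -2: f_y(-2, y) = 6*y**2 - 30*y + 40; no integer root y with |y| ≤ 4.
  x = -1: f_y(-1, y) = 6*y**2 - 26*y + 29; no integer root y with |y| ≤ 4.
  x = 0: f_y(0, y) = 6*y**2 - 22*y + 20; vanishes at y ∈ {2}. (0, 2): f_x = 0, f = 0 — SINGULAR.
  x = 1: f_y(1, y) = 6*y**2 - 18*y + 13; no integer root y with |y| ≤ 4.
  x = 2: f_y(2, y) = 6*y**2 - 14*y + 8; vanishes at y ∈ {1}. (2, 1): f_x = -26 ≠ 0.
  x = 3: f_y(3, y) = 6*y**2 - 10*y + 5; no integer root y with |y| ≤ 4.
  x = 4: f_y(4, y) = 6*y**2 - 6*y + 4; no integer root y with |y| ≤ 4.
Only singular point on the grid: (0, 2).
Classify: substitute x = 0 + u, y = 2 + v and expand: f = -2*u**3 + u**2*v + 2*u*v**2 + 2*v**3 + v**2.
No constant or linear terms (consistent with a singular point). Quadratic part: v**2. Cubic part: -2*u**3 + u**2*v + 2*u*v**2 + 2*v**3.
The quadratic part v**2 is a perfect square, so there is a single (double) tangent line v = 0, i.e. y = 2. Restricting the cubic part to that line (v = 0) leaves -2*u**3 ≠ 0, so f is not divisible by v and the branch is v² ≈ 2*u**3 to lowest order — this is a cusp.
Classification: cusp.


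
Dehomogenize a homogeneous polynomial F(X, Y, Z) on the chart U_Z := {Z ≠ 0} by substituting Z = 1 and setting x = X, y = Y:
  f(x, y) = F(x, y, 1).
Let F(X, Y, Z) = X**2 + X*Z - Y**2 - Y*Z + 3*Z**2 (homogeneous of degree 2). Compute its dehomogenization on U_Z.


f(x, y) = x**2 + x - y**2 - y + 3

On U_Z we set Z = 1. Each monomial c·X^i·Y^j·Z^k in F becomes c·x^i·y^j·1^k = c·x^i·y^j.
Substituting Z = 1: F(X, Y, 1) = x**2 + x - y**2 - y + 3.
Note: deg(f) ≤ deg(F) = 2; strict inequality happens when F is divisible by Z (lost terms).


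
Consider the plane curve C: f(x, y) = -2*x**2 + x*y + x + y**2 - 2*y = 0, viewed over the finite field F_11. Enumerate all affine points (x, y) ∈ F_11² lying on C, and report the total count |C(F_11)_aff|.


Affine F_11-points: {(0, 0), (0, 2), (1, 4), (1, 8), (6, 0), (6, 7), (7, 2), (7, 4), (9, 7), (9, 8)}; count = 10.

For each of the 121 pairs (x, y) ∈ F_11², evaluate f(x, y) mod 11. Record the zeros.
  x = 0: [0↦0, 1↦10, 2↦0, 3↦3, 4↦8, 5↦4, 6↦2, 7↦2, 8↦4, 9↦8, 10↦3]  zeros at y ∈ {0, 2}
  x = 1: [0↦10, 1↦10, 2↦1, 3↦5, 4↦0, 5↦8, 6↦7, 7↦8, 8↦0, 9↦5, 10↦1]  zeros at y ∈ {4, 8}
  x = 2: [0↦5, 1↦6, 2↦9, 3↦3, 4↦10, 5↦8, 6↦8, 7↦10, 8↦3, 9↦9, 10↦6]  zeros at y ∈ ∅
  x = 3: [0↦7, 1↦9, 2↦2, 3↦8, 4↦5, 5↦4, 6↦5, 7↦8, 8↦2, 9↦9, 10↦7]  zeros at y ∈ ∅
  x = 4: [0↦5, 1↦8, 2↦2, 3↦9, 4↦7, 5↦7, 6↦9, 7↦2, 8↦8, 9↦5, 10↦4]  zeros at y ∈ ∅
  x = 5: [0↦10, 1↦3, 2↦9, 3↦6, 4↦5, 5↦6, 6↦9, 7↦3, 8↦10, 9↦8, 10↦8]  zeros at y ∈ ∅
  x = 6: [0↦0, 1↦5, 2↦1, 3↦10, 4↦10, 5↦1, 6↦5, 7↦0, 8↦8, 9↦7, 10↦8]  zeros at y ∈ {0, 7}
  x = 7: [0↦8, 1↦3, 2↦0, 3↦10, 4↦0, 5↦3, 6↦8, 7↦4, 8↦2, 9↦2, 10↦4]  zeros at y ∈ {2, 4}
  x = 8: [0↦1, 1↦8, 2↦6, 3↦6, 4↦8, 5↦1, 6↦7, 7↦4, 8↦3, 9↦4, 10↦7]  zeros at y ∈ ∅
  x = 9: [0↦1, 1↦9, 2↦8, 3↦9, 4↦1, 5↦6, 6↦2, 7↦0, 8↦0, 9↦2, 10↦6]  zeros at y ∈ {7, 8}
  x = 10: [0↦8, 1↦6, 2↦6, 3↦8, 4↦1, 5↦7, 6↦4, 7↦3, 8↦4, 9↦7, 10↦1]  zeros at y ∈ ∅
Collecting zeros: affine points = {(0, 0), (0, 2), (1, 4), (1, 8), (6, 0), (6, 7), (7, 2), (7, 4), (9, 7), (9, 8)}.
Total count |C(F_11)_aff| = 10.


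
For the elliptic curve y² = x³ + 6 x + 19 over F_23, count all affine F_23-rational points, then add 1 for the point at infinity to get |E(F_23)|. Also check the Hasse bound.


Affine points = {(1, 7), (1, 16), (2, 4), (2, 19), (3, 8), (3, 15), (5, 6), (5, 17), (6, 8), (6, 15), (7, 6), (7, 17), (8, 2), (8, 21), (11, 6), (11, 17), (12, 5), (12, 18), (14, 8), (14, 15), (16, 5), (16, 18), (18, 5), (18, 18), (19, 0), (22, 9), (22, 14)}; affine count = 27; |E(F_23)| = 28.

Discriminant check: Δ ∝ 4a³ + 27b² = 4·6³ + 27·19² = 4·216 + 27·361 ≡ 8 (mod 23). Nonzero ⇒ E is nonsingular.
For each x ∈ F_23, compute rhs = x³ + 6·x + 19 mod 23, then count y ∈ F_23 with y² ≡ rhs.
  x = 0: rhs = 19, matching y values: none (0 points).
  x = 1: rhs = 3, matching y values: 7, 16 (2 points).
  x = 2: rhs = 16, matching y values: 4, 19 (2 points).
  x = 3: rhs = 18, matching y values: 8, 15 (2 points).
  x = 4: rhs = 15, matching y values: none (0 points).
  x = 5: rhs = 13, matching y values: 6, 17 (2 points).
  x = 6: rhs = 18, matching y values: 8, 15 (2 points).
  x = 7: rhs = 13, matching y values: 6, 17 (2 points).
  x = 8: rhs = 4, matching y values: 2, 21 (2 points).
  x = 9: rhs = 20, matching y values: none (0 points).
  x = 10: rhs = 21, matching y values: none (0 points).
  x = 11: rhs = 13, matching y values: 6, 17 (2 points).
  x = 12: rhs = 2, matching y values: 5, 18 (2 points).
  x = 13: rhs = 17, matching y values: none (0 points).
  x = 14: rhs = 18, matching y values: 8, 15 (2 points).
  x = 15: rhs = 11, matching y values: none (0 points).
  x = 16: rhs = 2, matching y values: 5, 18 (2 points).
  x = 17: rhs = 20, matching y values: none (0 points).
  x = 18: rhs = 2, matching y values: 5, 18 (2 points).
  x = 19: rhs = 0, matching y values: 0 (1 points).
  x = 20: rhs = 20, matching y values: none (0 points).
  x = 21: rhs = 22, matching y values: none (0 points).
  x = 22: rhs = 12, matching y values: 9, 14 (2 points).
Total affine count: 27.
Full point count |E(F_23)| = 27 + 1 = 28.
Hasse bound: |28 − (23+1)| = |4| = 4 ≤ 2√23 ≈ 9.5917 ✓.


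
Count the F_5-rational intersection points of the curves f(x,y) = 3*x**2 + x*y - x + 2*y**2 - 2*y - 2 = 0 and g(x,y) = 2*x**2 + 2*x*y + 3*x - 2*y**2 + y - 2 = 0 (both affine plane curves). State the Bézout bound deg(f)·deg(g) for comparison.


Common zeros: {(2, 1), (2, 4), (3, 1)}; count = 3; Bézout bound = 4.

deg(f) = 2, deg(g) = 2, so Bézout bound = 4.
Scan x ∈ F_5. For each x, list the y ∈ F_5 with f(x, y) ≡ 0 and those with g(x, y) ≡ 0 (mod 5); the common zeros in that column are the intersection.
  x = 0: f ≡ 0 at y ∈ {3}; g ≡ 0 at y ∈ {4}; common: ∅.
  x = 1: f ≡ 0 at y ∈ {0, 3}; g ≡ 0 at y ∈ ∅; common: ∅.
  x = 2: f ≡ 0 at y ∈ {1, 4}; g ≡ 0 at y ∈ {1, 4}; common: {1, 4}.
  x = 3: f ≡ 0 at y ∈ {1}; g ≡ 0 at y ∈ {0, 1}; common: {1}.
  x = 4: f ≡ 0 at y ∈ ∅; g ≡ 0 at y ∈ ∅; common: ∅.
Collecting: common zeros = {(2, 1), (2, 4), (3, 1)}, so the count is 3.
Comparison with the Bézout bound: 3 ≤ 4 = deg(f)·deg(g), as expected for curves with no common component (the affine F_5-count falls short of the bound because intersections may lie at infinity, over extension fields, or carry multiplicity).


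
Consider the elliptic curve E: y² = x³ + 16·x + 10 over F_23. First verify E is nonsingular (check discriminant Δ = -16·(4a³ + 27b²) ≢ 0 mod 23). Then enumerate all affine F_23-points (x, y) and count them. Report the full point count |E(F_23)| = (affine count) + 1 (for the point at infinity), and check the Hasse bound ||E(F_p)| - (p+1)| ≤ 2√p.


Affine points = {(1, 2), (1, 21), (2, 2), (2, 21), (3, 4), (3, 19), (4, 0), (5, 10), (5, 13), (6, 0), (8, 11), (8, 12), (9, 3), (9, 20), (13, 0), (18, 9), (18, 14), (20, 2), (20, 21), (21, 4), (21, 19), (22, 4), (22, 19)}; affine count = 23; |E(F_23)| = 24.

Discriminant check: Δ ∝ 4a³ + 27b² = 4·16³ + 27·10² = 4·4096 + 27·100 ≡ 17 (mod 23). Nonzero ⇒ E is nonsingular.
For each x ∈ F_23, compute rhs = x³ + 16·x + 10 mod 23, then count y ∈ F_23 with y² ≡ rhs.
  x = 0: rhs = 10, matching y values: none (0 points).
  x = 1: rhs = 4, matching y values: 2, 21 (2 points).
  x = 2: rhs = 4, matching y values: 2, 21 (2 points).
  x = 3: rhs = 16, matching y values: 4, 19 (2 points).
  x = 4: rhs = 0, matching y values: 0 (1 points).
  x = 5: rhs = 8, matching y values: 10, 13 (2 points).
  x = 6: rhs = 0, matching y values: 0 (1 points).
  x = 7: rhs = 5, matching y values: none (0 points).
  x = 8: rhs = 6, matching y values: 11, 12 (2 points).
  x = 9: rhs = 9, matching y values: 3, 20 (2 points).
  x = 10: rhs = 20, matching y values: none (0 points).
  x = 11: rhs = 22, matching y values: none (0 points).
  x = 12: rhs = 21, matching y values: none (0 points).
  x = 13: rhs = 0, matching y values: 0 (1 points).
  x = 14: rhs = 11, matching y values: none (0 points).
  x = 15: rhs = 14, matching y values: none (0 points).
  x = 16: rhs = 15, matching y values: none (0 points).
  x = 17: rhs = 20, matching y values: none (0 points).
  x = 18: rhs = 12, matching y values: 9, 14 (2 points).
  x = 19: rhs = 20, matching y values: none (0 points).
  x = 20: rhs = 4, matching y values: 2, 21 (2 points).
  x = 21: rhs = 16, matching y values: 4, 19 (2 points).
  x = 22: rhs = 16, matching y values: 4, 19 (2 points).
Total affine count: 23.
Full point count |E(F_23)| = 23 + 1 = 24.
Hasse bound: |24 − (23+1)| = |0| = 0 ≤ 2√23 ≈ 9.5917 ✓.


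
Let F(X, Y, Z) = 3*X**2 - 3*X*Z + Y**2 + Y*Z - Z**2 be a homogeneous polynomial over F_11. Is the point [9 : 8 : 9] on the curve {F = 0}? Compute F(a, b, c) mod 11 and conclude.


F(9,8,9) ≡ 0 (mod 11); P is on the curve.

Evaluate F(9, 8, 9) term-by-term (mod 11).
  3*X**2 ↦ 3·81·1·1 = 243
  -3*X*Z ↦ -3·9·1·9 = -243
  Y**2 ↦ 1·1·64·1 = 64
  Y*Z ↦ 1·1·8·9 = 72
  -Z**2 ↦ -1·1·1·81 = -81
Sum: F(9, 8, 9) = (243) + (-243) + (64) + (72) + (-81) = 55.
Reducing mod 11: 55 ≡ 0 (mod 11).
Since F(a, b, c) ≡ 0 (mod 11), P lies on the curve.


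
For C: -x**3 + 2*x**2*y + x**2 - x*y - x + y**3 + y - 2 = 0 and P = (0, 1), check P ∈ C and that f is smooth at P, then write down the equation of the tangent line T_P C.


Tangent line at P: -2*x + 4*y - 4 = 0.

Step 1: f(0, 1) = 0, so P lies on C.
Step 2: partial derivatives
  f_x(x, y) = -3*x**2 + 4*x*y + 2*x - y - 1, f_y(x, y) = 2*x**2 - x + 3*y**2 + 1.
  f_x(P) = -2, f_y(P) = 4 (gradient nonzero, so P is smooth).
Step 3: tangent line at P: -2·(x − 0) + 4·(y − 1) = 0.
Expanding: -2*x + 4*y - 4 = 0.


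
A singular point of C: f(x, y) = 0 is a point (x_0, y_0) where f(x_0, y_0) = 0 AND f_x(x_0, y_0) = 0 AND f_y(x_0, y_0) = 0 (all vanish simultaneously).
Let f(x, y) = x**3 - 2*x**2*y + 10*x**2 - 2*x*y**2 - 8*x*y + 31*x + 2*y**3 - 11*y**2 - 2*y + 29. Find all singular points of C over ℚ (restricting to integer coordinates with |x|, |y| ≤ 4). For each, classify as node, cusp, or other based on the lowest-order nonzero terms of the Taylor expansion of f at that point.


Singular points: {(-3, 1)}; classification: node.

Compute partial derivatives:
  f_x = 3*x**2 - 4*x*y + 20*x - 2*y**2 - 8*y + 31.
  f_y = -2*x**2 - 4*x*y - 8*x + 6*y**2 - 22*y - 2.
Scan x_0 ∈ {−4, ..., 4}. For each x_0, f_y(x_0, y) is a polynomial in y; find its integer roots y ∈ {−4, ..., 4}, then test f_x and f at those candidates.
  x = -4: f_y(-4, y) = 6*y**2 - 6*y - 2; no integer root y with |y| ≤ 4.
  x = -3: f_y(-3, y) = 6*y**2 - 10*y + 4; vanishes at y ∈ {1}. (-3, 1): f_x = 0, f = 0 — SINGULAR.
  x = -2: f_y(-2, y) = 6*y**2 - 14*y + 6; no integer root y with |y| ≤ 4.
  x = -1: f_y(-1, y) = 6*y**2 - 18*y + 4; no integer root y with |y| ≤ 4.
  x = 0: f_y(0, y) = 6*y**2 - 22*y - 2; no integer root y with |y| ≤ 4.
  x = 1: f_y(1, y) = 6*y**2 - 26*y - 12; no integer root y with |y| ≤ 4.
  x = 2: f_y(2, y) = 6*y**2 - 30*y - 26; no integer root y with |y| ≤ 4.
  x = 3: f_y(3, y) = 6*y**2 - 34*y - 44; no integer root y with |y| ≤ 4.
  x = 4: f_y(4, y) = 6*y**2 - 38*y - 66; no integer root y with |y| ≤ 4.
Only singular point on the grid: (-3, 1).
Classify: substitute x = -3 + u, y = 1 + v and expand: f = u**3 - 2*u**2*v - u**2 - 2*u*v**2 + 2*v**3 + v**2.
No constant or linear terms (consistent with a singular point). Quadratic part: -u**2 + v**2. Cubic part: u**3 - 2*u**2*v - 2*u*v**2 + 2*v**3.
The quadratic part v**2 - u**2 = (v − u)(v + u) splits into two distinct linear factors, so there are two distinct tangent lines y − 1 = ±(x − -3) — this is a node (ordinary double point).
Classification: node.


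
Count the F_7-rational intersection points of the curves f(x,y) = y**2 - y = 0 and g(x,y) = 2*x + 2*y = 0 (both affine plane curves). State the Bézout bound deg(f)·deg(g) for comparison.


Common zeros: {(0, 0), (6, 1)}; count = 2; Bézout bound = 2.

deg(f) = 2, deg(g) = 1, so Bézout bound = 2.
Scan x ∈ F_7. For each x, list the y ∈ F_7 with f(x, y) ≡ 0 and those with g(x, y) ≡ 0 (mod 7); the common zeros in that column are the intersection.
  x = 0: f ≡ 0 at y ∈ {0, 1}; g ≡ 0 at y ∈ {0}; common: {0}.
  x = 1: f ≡ 0 at y ∈ {0, 1}; g ≡ 0 at y ∈ {6}; common: ∅.
  x = 2: f ≡ 0 at y ∈ {0, 1}; g ≡ 0 at y ∈ {5}; common: ∅.
  x = 3: f ≡ 0 at y ∈ {0, 1}; g ≡ 0 at y ∈ {4}; common: ∅.
  x = 4: f ≡ 0 at y ∈ {0, 1}; g ≡ 0 at y ∈ {3}; common: ∅.
  x = 5: f ≡ 0 at y ∈ {0, 1}; g ≡ 0 at y ∈ {2}; common: ∅.
  x = 6: f ≡ 0 at y ∈ {0, 1}; g ≡ 0 at y ∈ {1}; common: {1}.
Collecting: common zeros = {(0, 0), (6, 1)}, so the count is 2.
Comparison with the Bézout bound: 2 ≤ 2 = deg(f)·deg(g), as expected for curves with no common component (the bound is attained).


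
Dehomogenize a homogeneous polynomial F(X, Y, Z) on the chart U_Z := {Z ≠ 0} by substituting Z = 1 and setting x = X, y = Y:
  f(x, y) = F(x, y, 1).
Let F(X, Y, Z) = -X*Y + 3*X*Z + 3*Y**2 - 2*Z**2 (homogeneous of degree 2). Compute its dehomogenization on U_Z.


f(x, y) = -x*y + 3*x + 3*y**2 - 2

On U_Z we set Z = 1. Each monomial c·X^i·Y^j·Z^k in F becomes c·x^i·y^j·1^k = c·x^i·y^j.
Substituting Z = 1: F(X, Y, 1) = -x*y + 3*x + 3*y**2 - 2.
Note: deg(f) ≤ deg(F) = 2; strict inequality happens when F is divisible by Z (lost terms).


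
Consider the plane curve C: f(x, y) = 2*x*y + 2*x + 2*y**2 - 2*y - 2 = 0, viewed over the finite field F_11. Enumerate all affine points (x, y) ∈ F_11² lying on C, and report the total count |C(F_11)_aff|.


Affine F_11-points: {(0, 4), (0, 8), (1, 0), (5, 9), (6, 1), (6, 5), (7, 2), (7, 3), (10, 6), (10, 7)}; count = 10.

For each of the 121 pairs (x, y) ∈ F_11², evaluate f(x, y) mod 11. Record the zeros.
  x = 0: [0↦9, 1↦9, 2↦2, 3↦10, 4↦0, 5↦5, 6↦3, 7↦5, 8↦0, 9↦10, 10↦2]  zeros at y ∈ {4, 8}
  x = 1: [0↦0, 1↦2, 2↦8, 3↦7, 4↦10, 5↦6, 6↦6, 7↦10, 8↦7, 9↦8, 10↦2]  zeros at y ∈ {0}
  x = 2: [0↦2, 1↦6, 2↦3, 3↦4, 4↦9, 5↦7, 6↦9, 7↦4, 8↦3, 9↦6, 10↦2]  zeros at y ∈ ∅
  x = 3: [0↦4, 1↦10, 2↦9, 3↦1, 4↦8, 5↦8, 6↦1, 7↦9, 8↦10, 9↦4, 10↦2]  zeros at y ∈ ∅
  x = 4: [0↦6, 1↦3, 2↦4, 3↦9, 4↦7, 5↦9, 6↦4, 7↦3, 8↦6, 9↦2, 10↦2]  zeros at y ∈ ∅
  x = 5: [0↦8, 1↦7, 2↦10, 3↦6, 4↦6, 5↦10, 6↦7, 7↦8, 8↦2, 9↦0, 10↦2]  zeros at y ∈ {9}
  x = 6: [0↦10, 1↦0, 2↦5, 3↦3, 4↦5, 5↦0, 6↦10, 7↦2, 8↦9, 9↦9, 10↦2]  zeros at y ∈ {1, 5}
  x = 7: [0↦1, 1↦4, 2↦0, 3↦0, 4↦4, 5↦1, 6↦2, 7↦7, 8↦5, 9↦7, 10↦2]  zeros at y ∈ {2, 3}
  x = 8: [0↦3, 1↦8, 2↦6, 3↦8, 4↦3, 5↦2, 6↦5, 7↦1, 8↦1, 9↦5, 10↦2]  zeros at y ∈ ∅
  x = 9: [0↦5, 1↦1, 2↦1, 3↦5, 4↦2, 5↦3, 6↦8, 7↦6, 8↦8, 9↦3, 10↦2]  zeros at y ∈ ∅
  x = 10: [0↦7, 1↦5, 2↦7, 3↦2, 4↦1, 5↦4, 6↦0, 7↦0, 8↦4, 9↦1, 10↦2]  zeros at y ∈ {6, 7}
Collecting zeros: affine points = {(0, 4), (0, 8), (1, 0), (5, 9), (6, 1), (6, 5), (7, 2), (7, 3), (10, 6), (10, 7)}.
Total count |C(F_11)_aff| = 10.


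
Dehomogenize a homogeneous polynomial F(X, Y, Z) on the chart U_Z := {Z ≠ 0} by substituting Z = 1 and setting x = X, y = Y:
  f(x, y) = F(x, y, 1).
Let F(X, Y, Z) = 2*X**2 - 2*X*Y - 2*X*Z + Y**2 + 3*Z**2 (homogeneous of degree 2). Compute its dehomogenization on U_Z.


f(x, y) = 2*x**2 - 2*x*y - 2*x + y**2 + 3

On U_Z we set Z = 1. Each monomial c·X^i·Y^j·Z^k in F becomes c·x^i·y^j·1^k = c·x^i·y^j.
Substituting Z = 1: F(X, Y, 1) = 2*x**2 - 2*x*y - 2*x + y**2 + 3.
Note: deg(f) ≤ deg(F) = 2; strict inequality happens when F is divisible by Z (lost terms).


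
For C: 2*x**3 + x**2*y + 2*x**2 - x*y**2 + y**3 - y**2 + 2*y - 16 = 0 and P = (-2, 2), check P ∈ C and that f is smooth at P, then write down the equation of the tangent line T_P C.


Tangent line at P: 4*x + 22*y - 36 = 0.

Step 1: f(-2, 2) = 0, so P lies on C.
Step 2: partial derivatives
  f_x(x, y) = 6*x**2 + 2*x*y + 4*x - y**2, f_y(x, y) = x**2 - 2*x*y + 3*y**2 - 2*y + 2.
  f_x(P) = 4, f_y(P) = 22 (gradient nonzero, so P is smooth).
Step 3: tangent line at P: 4·(x − -2) + 22·(y − 2) = 0.
Expanding: 4*x + 22*y - 36 = 0.


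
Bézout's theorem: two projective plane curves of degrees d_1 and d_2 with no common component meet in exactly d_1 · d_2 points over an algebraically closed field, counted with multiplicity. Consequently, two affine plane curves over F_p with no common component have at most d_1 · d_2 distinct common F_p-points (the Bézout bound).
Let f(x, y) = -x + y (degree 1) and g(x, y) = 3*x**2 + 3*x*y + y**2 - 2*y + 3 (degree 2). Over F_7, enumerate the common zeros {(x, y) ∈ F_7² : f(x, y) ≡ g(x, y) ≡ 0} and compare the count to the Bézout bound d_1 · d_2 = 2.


Common zeros: {(5, 5)}; count = 1; Bézout bound = 2.

deg(f) = 1, deg(g) = 2, so Bézout bound = 2.
Scan x ∈ F_7. For each x, list the y ∈ F_7 with f(x, y) ≡ 0 and those with g(x, y) ≡ 0 (mod 7); the common zeros in that column are the intersection.
  x = 0: f ≡ 0 at y ∈ {0}; g ≡ 0 at y ∈ ∅; common: ∅.
  x = 1: f ≡ 0 at y ∈ {1}; g ≡ 0 at y ∈ ∅; common: ∅.
  x = 2: f ≡ 0 at y ∈ {2}; g ≡ 0 at y ∈ ∅; common: ∅.
  x = 3: f ≡ 0 at y ∈ {3}; g ≡ 0 at y ∈ ∅; common: ∅.
  x = 4: f ≡ 0 at y ∈ {4}; g ≡ 0 at y ∈ {5, 6}; common: ∅.
  x = 5: f ≡ 0 at y ∈ {5}; g ≡ 0 at y ∈ {3, 5}; common: {5}.
  x = 6: f ≡ 0 at y ∈ {6}; g ≡ 0 at y ∈ {2, 3}; common: ∅.
Collecting: common zeros = {(5, 5)}, so the count is 1.
Comparison with the Bézout bound: 1 ≤ 2 = deg(f)·deg(g), as expected for curves with no common component (the affine F_7-count falls short of the bound because intersections may lie at infinity, over extension fields, or carry multiplicity).


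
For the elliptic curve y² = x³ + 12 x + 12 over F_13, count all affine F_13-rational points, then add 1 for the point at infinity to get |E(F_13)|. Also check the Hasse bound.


Affine points = {(0, 5), (0, 8), (1, 5), (1, 8), (3, 6), (3, 7), (6, 1), (6, 12), (7, 6), (7, 7), (8, 3), (8, 10), (9, 2), (9, 11), (10, 1), (10, 12), (12, 5), (12, 8)}; affine count = 18; |E(F_13)| = 19.

Discriminant check: Δ ∝ 4a³ + 27b² = 4·12³ + 27·12² = 4·1728 + 27·144 ≡ 10 (mod 13). Nonzero ⇒ E is nonsingular.
For each x ∈ F_13, compute rhs = x³ + 12·x + 12 mod 13, then count y ∈ F_13 with y² ≡ rhs.
  x = 0: rhs = 12, matching y values: 5, 8 (2 points).
  x = 1: rhs = 12, matching y values: 5, 8 (2 points).
  x = 2: rhs = 5, matching y values: none (0 points).
  x = 3: rhs = 10, matching y values: 6, 7 (2 points).
  x = 4: rhs = 7, matching y values: none (0 points).
  x = 5: rhs = 2, matching y values: none (0 points).
  x = 6: rhs = 1, matching y values: 1, 12 (2 points).
  x = 7: rhs = 10, matching y values: 6, 7 (2 points).
  x = 8: rhs = 9, matching y values: 3, 10 (2 points).
  x = 9: rhs = 4, matching y values: 2, 11 (2 points).
  x = 10: rhs = 1, matching y values: 1, 12 (2 points).
  x = 11: rhs = 6, matching y values: none (0 points).
  x = 12: rhs = 12, matching y values: 5, 8 (2 points).
Total affine count: 18.
Full point count |E(F_13)| = 18 + 1 = 19.
Hasse bound: |19 − (13+1)| = |5| = 5 ≤ 2√13 ≈ 7.2111 ✓.


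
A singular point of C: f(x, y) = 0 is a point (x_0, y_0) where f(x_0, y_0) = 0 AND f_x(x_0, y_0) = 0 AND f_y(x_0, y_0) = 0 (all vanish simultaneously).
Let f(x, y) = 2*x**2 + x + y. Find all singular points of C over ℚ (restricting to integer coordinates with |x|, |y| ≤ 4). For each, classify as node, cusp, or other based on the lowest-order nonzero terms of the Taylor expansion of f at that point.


No singular points in the scanned grid; C is smooth there.

Compute partial derivatives:
  f_x = 4*x + 1.
  f_y = 1.
f_y = 1 is a nonzero constant, so f_y never vanishes: no point (x, y) can satisfy f = f_x = f_y = 0. In particular no (x, y) ∈ {−4, ..., 4}² is singular; the curve is smooth.


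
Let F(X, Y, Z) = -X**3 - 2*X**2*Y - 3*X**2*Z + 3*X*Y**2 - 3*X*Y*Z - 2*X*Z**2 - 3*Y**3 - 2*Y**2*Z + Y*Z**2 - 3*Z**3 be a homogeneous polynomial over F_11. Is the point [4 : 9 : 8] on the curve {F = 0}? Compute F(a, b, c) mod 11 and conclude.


F(4,9,8) ≡ 5 (mod 11); P is NOT on the curve.

Evaluate F(4, 9, 8) term-by-term (mod 11).
  -X**3 ↦ -1·64·1·1 = -64
  -2*X**2*Y ↦ -2·16·9·1 = -288
  -3*X**2*Z ↦ -3·16·1·8 = -384
  3*X*Y**2 ↦ 3·4·81·1 = 972
  -3*X*Y*Z ↦ -3·4·9·8 = -864
  -2*X*Z**2 ↦ -2·4·1·64 = -512
  -3*Y**3 ↦ -3·1·729·1 = -2187
  -2*Y**2*Z ↦ -2·1·81·8 = -1296
  Y*Z**2 ↦ 1·1·9·64 = 576
  -3*Z**3 ↦ -3·1·1·512 = -1536
Sum: F(4, 9, 8) = (-64) + (-288) + (-384) + (972) + (-864) + (-512) + (-2187) + (-1296) + (576) + (-1536) = -5583.
Reducing mod 11: -5583 ≡ 5 (mod 11).
Since F(a, b, c) ≡ 5 ≠ 0 (mod 11), P does NOT lie on the curve.


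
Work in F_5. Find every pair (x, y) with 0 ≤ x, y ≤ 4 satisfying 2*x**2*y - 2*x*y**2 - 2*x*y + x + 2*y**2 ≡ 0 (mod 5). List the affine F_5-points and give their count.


Affine F_5-points: {(0, 0)}; count = 1.

For each of the 25 pairs (x, y) ∈ F_5², evaluate f(x, y) mod 5. Record the zeros.
  x = 0: [0↦0, 1↦2, 2↦3, 3↦3, 4↦2]  zeros at y ∈ {0}
  x = 1: [0↦1, 1↦1, 2↦1, 3↦1, 4↦1]  zeros at y ∈ ∅
  x = 2: [0↦2, 1↦4, 2↦2, 3↦1, 4↦1]  zeros at y ∈ ∅
  x = 3: [0↦3, 1↦1, 2↦1, 3↦3, 4↦2]  zeros at y ∈ ∅
  x = 4: [0↦4, 1↦2, 2↦3, 3↦2, 4↦4]  zeros at y ∈ ∅
Collecting zeros: affine points = {(0, 0)}.
Total count |C(F_5)_aff| = 1.
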